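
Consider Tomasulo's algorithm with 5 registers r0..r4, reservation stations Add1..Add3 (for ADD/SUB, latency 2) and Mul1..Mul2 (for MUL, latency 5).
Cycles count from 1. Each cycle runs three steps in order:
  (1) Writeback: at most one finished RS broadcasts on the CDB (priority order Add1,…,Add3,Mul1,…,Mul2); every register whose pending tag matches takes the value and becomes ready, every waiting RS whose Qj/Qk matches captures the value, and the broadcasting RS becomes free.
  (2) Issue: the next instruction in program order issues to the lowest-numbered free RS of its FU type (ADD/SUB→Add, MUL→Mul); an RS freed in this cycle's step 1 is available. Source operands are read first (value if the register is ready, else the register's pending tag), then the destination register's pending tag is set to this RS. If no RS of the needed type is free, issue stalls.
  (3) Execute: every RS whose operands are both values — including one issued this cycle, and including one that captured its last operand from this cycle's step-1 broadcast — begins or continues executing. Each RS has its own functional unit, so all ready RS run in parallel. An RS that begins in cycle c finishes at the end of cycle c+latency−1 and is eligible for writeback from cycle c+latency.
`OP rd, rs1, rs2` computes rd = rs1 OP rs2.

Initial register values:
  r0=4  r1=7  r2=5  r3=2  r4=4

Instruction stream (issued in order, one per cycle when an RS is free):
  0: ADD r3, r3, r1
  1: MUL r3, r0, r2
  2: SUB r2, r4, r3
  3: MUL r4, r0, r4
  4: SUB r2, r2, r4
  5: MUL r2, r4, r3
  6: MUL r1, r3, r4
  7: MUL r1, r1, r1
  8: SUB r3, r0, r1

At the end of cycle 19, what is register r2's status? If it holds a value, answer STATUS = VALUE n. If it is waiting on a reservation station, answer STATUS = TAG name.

c1: issue ADD r3<-Add1 | r0:4,r1:7,r2:5,r3:Add1,r4:4
c2: issue MUL r3<-Mul1 | r0:4,r1:7,r2:5,r3:Mul1,r4:4
c3: CDB Add1=9; issue SUB r2<-Add1 | r0:4,r1:7,r2:Add1,r3:Mul1,r4:4
c4: issue MUL r4<-Mul2 | r0:4,r1:7,r2:Add1,r3:Mul1,r4:Mul2
c5: issue SUB r2<-Add2 | r0:4,r1:7,r2:Add2,r3:Mul1,r4:Mul2
c6: stall | r0:4,r1:7,r2:Add2,r3:Mul1,r4:Mul2
c7: CDB Mul1=20; issue MUL r2<-Mul1 | r0:4,r1:7,r2:Mul1,r3:20,r4:Mul2
c8: stall | r0:4,r1:7,r2:Mul1,r3:20,r4:Mul2
c9: CDB Add1=-16; stall | r0:4,r1:7,r2:Mul1,r3:20,r4:Mul2
c10: CDB Mul2=16; issue MUL r1<-Mul2 | r0:4,r1:Mul2,r2:Mul1,r3:20,r4:16
c11: stall | r0:4,r1:Mul2,r2:Mul1,r3:20,r4:16
c12: CDB Add2=-32; stall | r0:4,r1:Mul2,r2:Mul1,r3:20,r4:16
c13: stall | r0:4,r1:Mul2,r2:Mul1,r3:20,r4:16
c14: stall | r0:4,r1:Mul2,r2:Mul1,r3:20,r4:16
c15: CDB Mul1=320; issue MUL r1<-Mul1 | r0:4,r1:Mul1,r2:320,r3:20,r4:16
c16: CDB Mul2=320; issue SUB r3<-Add1 | r0:4,r1:Mul1,r2:320,r3:Add1,r4:16
c17: - | r0:4,r1:Mul1,r2:320,r3:Add1,r4:16
c18: - | r0:4,r1:Mul1,r2:320,r3:Add1,r4:16
c19: - | r0:4,r1:Mul1,r2:320,r3:Add1,r4:16

STATUS = VALUE 320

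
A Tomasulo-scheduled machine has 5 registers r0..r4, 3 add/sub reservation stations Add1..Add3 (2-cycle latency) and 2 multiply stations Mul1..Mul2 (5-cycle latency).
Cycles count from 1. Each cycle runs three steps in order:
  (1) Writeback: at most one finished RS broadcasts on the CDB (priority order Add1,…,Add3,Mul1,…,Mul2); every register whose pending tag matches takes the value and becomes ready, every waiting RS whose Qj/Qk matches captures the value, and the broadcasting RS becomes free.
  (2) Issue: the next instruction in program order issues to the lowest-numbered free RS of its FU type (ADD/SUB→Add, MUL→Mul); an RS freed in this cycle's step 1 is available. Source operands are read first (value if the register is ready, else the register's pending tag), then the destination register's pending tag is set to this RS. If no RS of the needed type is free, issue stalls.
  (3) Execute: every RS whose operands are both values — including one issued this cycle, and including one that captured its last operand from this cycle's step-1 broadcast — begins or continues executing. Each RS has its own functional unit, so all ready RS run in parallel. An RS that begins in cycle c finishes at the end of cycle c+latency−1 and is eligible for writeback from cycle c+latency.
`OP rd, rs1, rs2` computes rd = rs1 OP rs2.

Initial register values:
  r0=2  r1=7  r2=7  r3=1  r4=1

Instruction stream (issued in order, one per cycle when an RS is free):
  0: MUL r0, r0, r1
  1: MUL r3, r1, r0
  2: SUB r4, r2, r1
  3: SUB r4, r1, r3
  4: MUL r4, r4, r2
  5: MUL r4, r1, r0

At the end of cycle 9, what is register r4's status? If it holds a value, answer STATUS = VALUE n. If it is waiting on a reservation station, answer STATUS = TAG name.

cycle 1: issue MUL r0<-Mul1 // r0:Mul1,r1:7,r2:7,r3:1,r4:1
cycle 2: issue MUL r3<-Mul2 // r0:Mul1,r1:7,r2:7,r3:Mul2,r4:1
cycle 3: issue SUB r4<-Add1 // r0:Mul1,r1:7,r2:7,r3:Mul2,r4:Add1
cycle 4: issue SUB r4<-Add2 // r0:Mul1,r1:7,r2:7,r3:Mul2,r4:Add2
cycle 5: CDB Add1=0; stall // r0:Mul1,r1:7,r2:7,r3:Mul2,r4:Add2
cycle 6: CDB Mul1=14; issue MUL r4<-Mul1 // r0:14,r1:7,r2:7,r3:Mul2,r4:Mul1
cycle 7: stall // r0:14,r1:7,r2:7,r3:Mul2,r4:Mul1
cycle 8: stall // r0:14,r1:7,r2:7,r3:Mul2,r4:Mul1
cycle 9: stall // r0:14,r1:7,r2:7,r3:Mul2,r4:Mul1

STATUS = TAG Mul1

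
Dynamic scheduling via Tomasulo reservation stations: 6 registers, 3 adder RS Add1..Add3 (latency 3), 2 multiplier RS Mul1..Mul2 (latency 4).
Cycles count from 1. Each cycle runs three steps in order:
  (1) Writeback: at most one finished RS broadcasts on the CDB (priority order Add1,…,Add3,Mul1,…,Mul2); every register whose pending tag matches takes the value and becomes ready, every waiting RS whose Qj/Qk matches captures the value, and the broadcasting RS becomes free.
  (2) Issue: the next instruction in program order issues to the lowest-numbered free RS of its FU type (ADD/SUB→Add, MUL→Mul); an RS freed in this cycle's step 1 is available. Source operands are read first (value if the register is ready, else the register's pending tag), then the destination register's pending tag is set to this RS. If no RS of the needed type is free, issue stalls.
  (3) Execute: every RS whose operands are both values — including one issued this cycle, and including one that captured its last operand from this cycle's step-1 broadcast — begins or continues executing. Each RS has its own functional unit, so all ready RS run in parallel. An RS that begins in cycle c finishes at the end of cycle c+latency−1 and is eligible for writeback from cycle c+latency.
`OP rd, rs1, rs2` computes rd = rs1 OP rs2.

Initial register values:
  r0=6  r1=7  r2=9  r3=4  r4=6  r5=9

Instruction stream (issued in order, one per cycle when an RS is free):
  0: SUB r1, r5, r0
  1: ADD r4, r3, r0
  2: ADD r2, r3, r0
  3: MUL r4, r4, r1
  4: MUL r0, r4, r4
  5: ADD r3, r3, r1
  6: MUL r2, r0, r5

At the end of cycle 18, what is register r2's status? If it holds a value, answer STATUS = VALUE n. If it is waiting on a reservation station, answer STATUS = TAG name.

STATUS = VALUE 8100

cycle 1: issue SUB r1<-Add1 // r0:6,r1:Add1,r2:9,r3:4,r4:6,r5:9
cycle 2: issue ADD r4<-Add2 // r0:6,r1:Add1,r2:9,r3:4,r4:Add2,r5:9
cycle 3: issue ADD r2<-Add3 // r0:6,r1:Add1,r2:Add3,r3:4,r4:Add2,r5:9
cycle 4: CDB Add1=3; issue MUL r4<-Mul1 // r0:6,r1:3,r2:Add3,r3:4,r4:Mul1,r5:9
cycle 5: CDB Add2=10; issue MUL r0<-Mul2 // r0:Mul2,r1:3,r2:Add3,r3:4,r4:Mul1,r5:9
cycle 6: CDB Add3=10; issue ADD r3<-Add1 // r0:Mul2,r1:3,r2:10,r3:Add1,r4:Mul1,r5:9
cycle 7: stall // r0:Mul2,r1:3,r2:10,r3:Add1,r4:Mul1,r5:9
cycle 8: stall // r0:Mul2,r1:3,r2:10,r3:Add1,r4:Mul1,r5:9
cycle 9: CDB Add1=7; stall // r0:Mul2,r1:3,r2:10,r3:7,r4:Mul1,r5:9
cycle 10: CDB Mul1=30; issue MUL r2<-Mul1 // r0:Mul2,r1:3,r2:Mul1,r3:7,r4:30,r5:9
cycle 11: - // r0:Mul2,r1:3,r2:Mul1,r3:7,r4:30,r5:9
cycle 12: - // r0:Mul2,r1:3,r2:Mul1,r3:7,r4:30,r5:9
cycle 13: - // r0:Mul2,r1:3,r2:Mul1,r3:7,r4:30,r5:9
cycle 14: CDB Mul2=900 // r0:900,r1:3,r2:Mul1,r3:7,r4:30,r5:9
cycle 15: - // r0:900,r1:3,r2:Mul1,r3:7,r4:30,r5:9
cycle 16: - // r0:900,r1:3,r2:Mul1,r3:7,r4:30,r5:9
cycle 17: - // r0:900,r1:3,r2:Mul1,r3:7,r4:30,r5:9
cycle 18: CDB Mul1=8100 // r0:900,r1:3,r2:8100,r3:7,r4:30,r5:9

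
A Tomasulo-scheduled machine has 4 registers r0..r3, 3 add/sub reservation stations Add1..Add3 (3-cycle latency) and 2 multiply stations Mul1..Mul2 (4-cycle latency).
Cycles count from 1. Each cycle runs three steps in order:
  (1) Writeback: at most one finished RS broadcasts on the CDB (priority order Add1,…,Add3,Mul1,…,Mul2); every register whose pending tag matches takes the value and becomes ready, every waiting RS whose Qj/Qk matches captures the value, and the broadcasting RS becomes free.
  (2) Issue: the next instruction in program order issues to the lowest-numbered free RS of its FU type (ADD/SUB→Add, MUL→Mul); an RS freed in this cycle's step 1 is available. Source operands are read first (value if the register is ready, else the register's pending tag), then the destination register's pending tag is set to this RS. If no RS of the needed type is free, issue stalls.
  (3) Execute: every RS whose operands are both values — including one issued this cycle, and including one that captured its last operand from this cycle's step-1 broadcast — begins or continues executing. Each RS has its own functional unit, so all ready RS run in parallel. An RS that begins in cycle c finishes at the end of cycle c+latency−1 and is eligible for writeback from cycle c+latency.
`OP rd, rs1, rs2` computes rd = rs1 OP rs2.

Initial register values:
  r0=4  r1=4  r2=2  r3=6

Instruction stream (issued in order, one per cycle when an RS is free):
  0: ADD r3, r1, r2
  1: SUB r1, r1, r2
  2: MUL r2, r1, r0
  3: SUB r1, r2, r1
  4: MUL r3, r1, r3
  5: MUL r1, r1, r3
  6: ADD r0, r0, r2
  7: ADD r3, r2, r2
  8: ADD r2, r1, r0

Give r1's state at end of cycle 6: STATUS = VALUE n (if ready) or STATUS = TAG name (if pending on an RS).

STATUS = TAG Add1

cycle 1: issue ADD r3<-Add1 // r0:4,r1:4,r2:2,r3:Add1
cycle 2: issue SUB r1<-Add2 // r0:4,r1:Add2,r2:2,r3:Add1
cycle 3: issue MUL r2<-Mul1 // r0:4,r1:Add2,r2:Mul1,r3:Add1
cycle 4: CDB Add1=6; issue SUB r1<-Add1 // r0:4,r1:Add1,r2:Mul1,r3:6
cycle 5: CDB Add2=2; issue MUL r3<-Mul2 // r0:4,r1:Add1,r2:Mul1,r3:Mul2
cycle 6: stall // r0:4,r1:Add1,r2:Mul1,r3:Mul2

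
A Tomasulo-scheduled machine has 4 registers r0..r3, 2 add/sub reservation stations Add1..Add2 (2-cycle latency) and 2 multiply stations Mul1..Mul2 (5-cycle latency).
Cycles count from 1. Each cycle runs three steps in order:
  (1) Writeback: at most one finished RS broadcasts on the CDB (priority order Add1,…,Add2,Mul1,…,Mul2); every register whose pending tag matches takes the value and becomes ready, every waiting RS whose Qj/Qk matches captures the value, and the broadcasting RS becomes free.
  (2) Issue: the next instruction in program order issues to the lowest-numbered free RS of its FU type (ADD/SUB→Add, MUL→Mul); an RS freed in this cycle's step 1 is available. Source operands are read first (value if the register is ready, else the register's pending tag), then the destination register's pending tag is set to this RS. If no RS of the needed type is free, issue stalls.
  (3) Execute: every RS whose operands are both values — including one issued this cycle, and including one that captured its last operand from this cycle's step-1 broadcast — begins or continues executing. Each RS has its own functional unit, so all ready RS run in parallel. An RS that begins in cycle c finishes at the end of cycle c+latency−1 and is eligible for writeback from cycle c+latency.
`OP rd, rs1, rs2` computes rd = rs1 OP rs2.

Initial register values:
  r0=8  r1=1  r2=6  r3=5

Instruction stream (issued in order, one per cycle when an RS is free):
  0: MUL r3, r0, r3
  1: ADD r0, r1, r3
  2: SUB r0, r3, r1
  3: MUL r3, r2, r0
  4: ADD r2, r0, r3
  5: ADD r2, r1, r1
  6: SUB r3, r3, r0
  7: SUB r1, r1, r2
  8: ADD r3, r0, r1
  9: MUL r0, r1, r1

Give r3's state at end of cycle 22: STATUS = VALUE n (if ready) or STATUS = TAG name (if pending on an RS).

  c1: issue MUL r3<-Mul1  regs: r0:8,r1:1,r2:6,r3:Mul1
  c2: issue ADD r0<-Add1  regs: r0:Add1,r1:1,r2:6,r3:Mul1
  c3: issue SUB r0<-Add2  regs: r0:Add2,r1:1,r2:6,r3:Mul1
  c4: issue MUL r3<-Mul2  regs: r0:Add2,r1:1,r2:6,r3:Mul2
  c5: stall  regs: r0:Add2,r1:1,r2:6,r3:Mul2
  c6: CDB Mul1=40; stall  regs: r0:Add2,r1:1,r2:6,r3:Mul2
  c7: stall  regs: r0:Add2,r1:1,r2:6,r3:Mul2
  c8: CDB Add1=41; issue ADD r2<-Add1  regs: r0:Add2,r1:1,r2:Add1,r3:Mul2
  c9: CDB Add2=39; issue ADD r2<-Add2  regs: r0:39,r1:1,r2:Add2,r3:Mul2
  c10: stall  regs: r0:39,r1:1,r2:Add2,r3:Mul2
  c11: CDB Add2=2; issue SUB r3<-Add2  regs: r0:39,r1:1,r2:2,r3:Add2
  c12: stall  regs: r0:39,r1:1,r2:2,r3:Add2
  c13: stall  regs: r0:39,r1:1,r2:2,r3:Add2
  c14: CDB Mul2=234; stall  regs: r0:39,r1:1,r2:2,r3:Add2
  c15: stall  regs: r0:39,r1:1,r2:2,r3:Add2
  c16: CDB Add1=273; issue SUB r1<-Add1  regs: r0:39,r1:Add1,r2:2,r3:Add2
  c17: CDB Add2=195; issue ADD r3<-Add2  regs: r0:39,r1:Add1,r2:2,r3:Add2
  c18: CDB Add1=-1; issue MUL r0<-Mul1  regs: r0:Mul1,r1:-1,r2:2,r3:Add2
  c19: -  regs: r0:Mul1,r1:-1,r2:2,r3:Add2
  c20: CDB Add2=38  regs: r0:Mul1,r1:-1,r2:2,r3:38
  c21: -  regs: r0:Mul1,r1:-1,r2:2,r3:38
  c22: -  regs: r0:Mul1,r1:-1,r2:2,r3:38

STATUS = VALUE 38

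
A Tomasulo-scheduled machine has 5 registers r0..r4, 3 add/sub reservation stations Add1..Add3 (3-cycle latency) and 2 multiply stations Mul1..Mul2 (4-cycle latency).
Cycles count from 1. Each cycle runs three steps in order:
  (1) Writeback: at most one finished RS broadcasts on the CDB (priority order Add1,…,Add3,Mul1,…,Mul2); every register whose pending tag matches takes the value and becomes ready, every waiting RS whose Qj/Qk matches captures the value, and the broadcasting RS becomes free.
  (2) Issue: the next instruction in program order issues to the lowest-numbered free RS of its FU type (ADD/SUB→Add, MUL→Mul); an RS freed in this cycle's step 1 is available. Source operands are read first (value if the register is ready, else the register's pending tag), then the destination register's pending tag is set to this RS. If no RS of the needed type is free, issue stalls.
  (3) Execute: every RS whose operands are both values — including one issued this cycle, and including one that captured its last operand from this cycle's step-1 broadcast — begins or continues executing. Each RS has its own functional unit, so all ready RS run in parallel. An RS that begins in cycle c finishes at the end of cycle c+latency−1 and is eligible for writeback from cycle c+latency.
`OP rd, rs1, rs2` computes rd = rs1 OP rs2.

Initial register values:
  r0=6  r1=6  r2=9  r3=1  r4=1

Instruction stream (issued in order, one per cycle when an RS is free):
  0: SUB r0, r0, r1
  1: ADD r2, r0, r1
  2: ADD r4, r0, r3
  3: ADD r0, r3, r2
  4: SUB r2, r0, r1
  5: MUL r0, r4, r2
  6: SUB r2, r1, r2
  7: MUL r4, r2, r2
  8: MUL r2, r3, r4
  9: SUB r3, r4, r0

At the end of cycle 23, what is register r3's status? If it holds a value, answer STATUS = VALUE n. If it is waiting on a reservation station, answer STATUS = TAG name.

STATUS = VALUE 24

c1: issue SUB r0<-Add1 | r0:Add1,r1:6,r2:9,r3:1,r4:1
c2: issue ADD r2<-Add2 | r0:Add1,r1:6,r2:Add2,r3:1,r4:1
c3: issue ADD r4<-Add3 | r0:Add1,r1:6,r2:Add2,r3:1,r4:Add3
c4: CDB Add1=0; issue ADD r0<-Add1 | r0:Add1,r1:6,r2:Add2,r3:1,r4:Add3
c5: stall | r0:Add1,r1:6,r2:Add2,r3:1,r4:Add3
c6: stall | r0:Add1,r1:6,r2:Add2,r3:1,r4:Add3
c7: CDB Add2=6; issue SUB r2<-Add2 | r0:Add1,r1:6,r2:Add2,r3:1,r4:Add3
c8: CDB Add3=1; issue MUL r0<-Mul1 | r0:Mul1,r1:6,r2:Add2,r3:1,r4:1
c9: issue SUB r2<-Add3 | r0:Mul1,r1:6,r2:Add3,r3:1,r4:1
c10: CDB Add1=7; issue MUL r4<-Mul2 | r0:Mul1,r1:6,r2:Add3,r3:1,r4:Mul2
c11: stall | r0:Mul1,r1:6,r2:Add3,r3:1,r4:Mul2
c12: stall | r0:Mul1,r1:6,r2:Add3,r3:1,r4:Mul2
c13: CDB Add2=1; stall | r0:Mul1,r1:6,r2:Add3,r3:1,r4:Mul2
c14: stall | r0:Mul1,r1:6,r2:Add3,r3:1,r4:Mul2
c15: stall | r0:Mul1,r1:6,r2:Add3,r3:1,r4:Mul2
c16: CDB Add3=5; stall | r0:Mul1,r1:6,r2:5,r3:1,r4:Mul2
c17: CDB Mul1=1; issue MUL r2<-Mul1 | r0:1,r1:6,r2:Mul1,r3:1,r4:Mul2
c18: issue SUB r3<-Add1 | r0:1,r1:6,r2:Mul1,r3:Add1,r4:Mul2
c19: - | r0:1,r1:6,r2:Mul1,r3:Add1,r4:Mul2
c20: CDB Mul2=25 | r0:1,r1:6,r2:Mul1,r3:Add1,r4:25
c21: - | r0:1,r1:6,r2:Mul1,r3:Add1,r4:25
c22: - | r0:1,r1:6,r2:Mul1,r3:Add1,r4:25
c23: CDB Add1=24 | r0:1,r1:6,r2:Mul1,r3:24,r4:25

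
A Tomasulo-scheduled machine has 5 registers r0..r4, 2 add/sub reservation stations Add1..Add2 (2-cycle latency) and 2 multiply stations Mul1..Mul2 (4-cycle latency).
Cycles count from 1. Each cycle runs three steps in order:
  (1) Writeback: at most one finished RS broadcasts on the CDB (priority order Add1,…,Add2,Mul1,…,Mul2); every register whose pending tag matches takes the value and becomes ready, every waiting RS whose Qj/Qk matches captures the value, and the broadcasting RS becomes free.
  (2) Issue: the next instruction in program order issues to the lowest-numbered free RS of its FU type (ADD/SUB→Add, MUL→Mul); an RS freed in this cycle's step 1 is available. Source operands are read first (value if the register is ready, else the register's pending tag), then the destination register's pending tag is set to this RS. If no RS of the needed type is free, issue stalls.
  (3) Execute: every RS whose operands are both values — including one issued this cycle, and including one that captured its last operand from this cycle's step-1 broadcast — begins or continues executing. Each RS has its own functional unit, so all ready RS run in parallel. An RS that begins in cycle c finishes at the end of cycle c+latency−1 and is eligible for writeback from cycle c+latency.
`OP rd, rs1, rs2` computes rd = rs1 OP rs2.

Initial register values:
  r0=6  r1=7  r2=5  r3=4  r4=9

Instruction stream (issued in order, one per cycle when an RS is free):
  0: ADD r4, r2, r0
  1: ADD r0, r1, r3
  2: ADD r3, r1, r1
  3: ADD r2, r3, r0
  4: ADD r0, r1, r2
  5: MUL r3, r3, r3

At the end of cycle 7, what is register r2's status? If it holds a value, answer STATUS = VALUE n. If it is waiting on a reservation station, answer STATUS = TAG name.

STATUS = VALUE 25

  c1: issue ADD r4<-Add1  regs: r0:6,r1:7,r2:5,r3:4,r4:Add1
  c2: issue ADD r0<-Add2  regs: r0:Add2,r1:7,r2:5,r3:4,r4:Add1
  c3: CDB Add1=11; issue ADD r3<-Add1  regs: r0:Add2,r1:7,r2:5,r3:Add1,r4:11
  c4: CDB Add2=11; issue ADD r2<-Add2  regs: r0:11,r1:7,r2:Add2,r3:Add1,r4:11
  c5: CDB Add1=14; issue ADD r0<-Add1  regs: r0:Add1,r1:7,r2:Add2,r3:14,r4:11
  c6: issue MUL r3<-Mul1  regs: r0:Add1,r1:7,r2:Add2,r3:Mul1,r4:11
  c7: CDB Add2=25  regs: r0:Add1,r1:7,r2:25,r3:Mul1,r4:11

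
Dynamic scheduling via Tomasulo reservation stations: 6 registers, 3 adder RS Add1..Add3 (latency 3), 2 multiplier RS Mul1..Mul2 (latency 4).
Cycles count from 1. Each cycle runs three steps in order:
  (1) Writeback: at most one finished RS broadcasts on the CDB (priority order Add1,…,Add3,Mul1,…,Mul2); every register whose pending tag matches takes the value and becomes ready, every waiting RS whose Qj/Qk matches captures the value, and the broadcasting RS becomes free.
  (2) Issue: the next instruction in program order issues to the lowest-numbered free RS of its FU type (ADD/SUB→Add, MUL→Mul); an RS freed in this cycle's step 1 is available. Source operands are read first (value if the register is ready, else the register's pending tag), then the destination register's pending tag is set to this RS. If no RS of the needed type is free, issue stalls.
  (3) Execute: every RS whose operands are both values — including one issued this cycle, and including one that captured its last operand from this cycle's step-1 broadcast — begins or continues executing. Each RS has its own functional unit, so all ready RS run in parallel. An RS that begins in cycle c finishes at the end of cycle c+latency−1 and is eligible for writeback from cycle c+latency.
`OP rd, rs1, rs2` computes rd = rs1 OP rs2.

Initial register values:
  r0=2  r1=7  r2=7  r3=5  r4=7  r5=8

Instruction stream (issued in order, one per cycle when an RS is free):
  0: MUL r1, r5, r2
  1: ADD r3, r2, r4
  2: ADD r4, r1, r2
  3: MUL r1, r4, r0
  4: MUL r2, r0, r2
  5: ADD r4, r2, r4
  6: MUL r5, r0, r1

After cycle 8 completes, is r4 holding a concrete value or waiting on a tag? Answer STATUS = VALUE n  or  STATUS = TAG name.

STATUS = TAG Add1

cycle 1: issue MUL r1<-Mul1 // r0:2,r1:Mul1,r2:7,r3:5,r4:7,r5:8
cycle 2: issue ADD r3<-Add1 // r0:2,r1:Mul1,r2:7,r3:Add1,r4:7,r5:8
cycle 3: issue ADD r4<-Add2 // r0:2,r1:Mul1,r2:7,r3:Add1,r4:Add2,r5:8
cycle 4: issue MUL r1<-Mul2 // r0:2,r1:Mul2,r2:7,r3:Add1,r4:Add2,r5:8
cycle 5: CDB Add1=14; stall // r0:2,r1:Mul2,r2:7,r3:14,r4:Add2,r5:8
cycle 6: CDB Mul1=56; issue MUL r2<-Mul1 // r0:2,r1:Mul2,r2:Mul1,r3:14,r4:Add2,r5:8
cycle 7: issue ADD r4<-Add1 // r0:2,r1:Mul2,r2:Mul1,r3:14,r4:Add1,r5:8
cycle 8: stall // r0:2,r1:Mul2,r2:Mul1,r3:14,r4:Add1,r5:8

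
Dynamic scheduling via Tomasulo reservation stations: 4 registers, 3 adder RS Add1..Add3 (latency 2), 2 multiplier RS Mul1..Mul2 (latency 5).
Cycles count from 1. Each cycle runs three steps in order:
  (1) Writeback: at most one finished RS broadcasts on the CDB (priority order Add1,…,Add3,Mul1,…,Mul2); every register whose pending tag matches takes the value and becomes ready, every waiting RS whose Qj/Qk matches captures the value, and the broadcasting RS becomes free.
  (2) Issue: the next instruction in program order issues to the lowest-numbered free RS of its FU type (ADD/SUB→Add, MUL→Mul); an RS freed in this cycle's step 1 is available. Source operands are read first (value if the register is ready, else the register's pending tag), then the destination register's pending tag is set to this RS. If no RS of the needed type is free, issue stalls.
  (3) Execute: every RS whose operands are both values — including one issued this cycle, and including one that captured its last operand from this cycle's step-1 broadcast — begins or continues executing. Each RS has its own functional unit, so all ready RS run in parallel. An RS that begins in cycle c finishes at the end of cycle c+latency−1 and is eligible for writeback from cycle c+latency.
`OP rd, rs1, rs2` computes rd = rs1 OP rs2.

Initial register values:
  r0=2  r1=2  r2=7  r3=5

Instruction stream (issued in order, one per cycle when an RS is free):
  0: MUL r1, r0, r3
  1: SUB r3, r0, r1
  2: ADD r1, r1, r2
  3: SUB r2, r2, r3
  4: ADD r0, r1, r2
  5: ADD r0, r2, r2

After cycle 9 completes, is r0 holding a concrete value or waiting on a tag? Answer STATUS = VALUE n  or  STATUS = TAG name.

STATUS = TAG Add2

cycle 1: issue MUL r1<-Mul1 // r0:2,r1:Mul1,r2:7,r3:5
cycle 2: issue SUB r3<-Add1 // r0:2,r1:Mul1,r2:7,r3:Add1
cycle 3: issue ADD r1<-Add2 // r0:2,r1:Add2,r2:7,r3:Add1
cycle 4: issue SUB r2<-Add3 // r0:2,r1:Add2,r2:Add3,r3:Add1
cycle 5: stall // r0:2,r1:Add2,r2:Add3,r3:Add1
cycle 6: CDB Mul1=10; stall // r0:2,r1:Add2,r2:Add3,r3:Add1
cycle 7: stall // r0:2,r1:Add2,r2:Add3,r3:Add1
cycle 8: CDB Add1=-8; issue ADD r0<-Add1 // r0:Add1,r1:Add2,r2:Add3,r3:-8
cycle 9: CDB Add2=17; issue ADD r0<-Add2 // r0:Add2,r1:17,r2:Add3,r3:-8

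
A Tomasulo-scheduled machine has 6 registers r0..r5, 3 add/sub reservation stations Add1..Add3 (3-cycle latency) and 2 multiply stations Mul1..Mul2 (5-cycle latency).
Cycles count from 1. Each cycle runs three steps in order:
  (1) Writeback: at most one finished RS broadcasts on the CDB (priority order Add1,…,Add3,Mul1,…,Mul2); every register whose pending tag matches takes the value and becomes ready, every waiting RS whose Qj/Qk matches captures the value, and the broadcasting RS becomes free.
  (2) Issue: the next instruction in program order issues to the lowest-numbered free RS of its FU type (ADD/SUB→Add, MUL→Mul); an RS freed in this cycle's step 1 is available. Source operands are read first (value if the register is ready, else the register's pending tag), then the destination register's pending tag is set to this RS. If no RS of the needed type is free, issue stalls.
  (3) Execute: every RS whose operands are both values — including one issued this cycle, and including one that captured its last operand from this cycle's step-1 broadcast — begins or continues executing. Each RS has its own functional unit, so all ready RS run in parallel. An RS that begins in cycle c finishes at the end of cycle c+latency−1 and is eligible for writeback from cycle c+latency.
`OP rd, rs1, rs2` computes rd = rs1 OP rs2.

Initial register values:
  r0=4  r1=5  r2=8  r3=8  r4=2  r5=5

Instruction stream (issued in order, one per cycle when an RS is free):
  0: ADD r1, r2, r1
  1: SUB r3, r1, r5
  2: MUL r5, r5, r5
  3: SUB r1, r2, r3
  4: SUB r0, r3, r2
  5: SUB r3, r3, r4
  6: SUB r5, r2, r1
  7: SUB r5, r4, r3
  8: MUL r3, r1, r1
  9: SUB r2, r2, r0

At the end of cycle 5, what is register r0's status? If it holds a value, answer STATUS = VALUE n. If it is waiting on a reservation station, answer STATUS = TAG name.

  c1: issue ADD r1<-Add1  regs: r0:4,r1:Add1,r2:8,r3:8,r4:2,r5:5
  c2: issue SUB r3<-Add2  regs: r0:4,r1:Add1,r2:8,r3:Add2,r4:2,r5:5
  c3: issue MUL r5<-Mul1  regs: r0:4,r1:Add1,r2:8,r3:Add2,r4:2,r5:Mul1
  c4: CDB Add1=13; issue SUB r1<-Add1  regs: r0:4,r1:Add1,r2:8,r3:Add2,r4:2,r5:Mul1
  c5: issue SUB r0<-Add3  regs: r0:Add3,r1:Add1,r2:8,r3:Add2,r4:2,r5:Mul1

STATUS = TAG Add3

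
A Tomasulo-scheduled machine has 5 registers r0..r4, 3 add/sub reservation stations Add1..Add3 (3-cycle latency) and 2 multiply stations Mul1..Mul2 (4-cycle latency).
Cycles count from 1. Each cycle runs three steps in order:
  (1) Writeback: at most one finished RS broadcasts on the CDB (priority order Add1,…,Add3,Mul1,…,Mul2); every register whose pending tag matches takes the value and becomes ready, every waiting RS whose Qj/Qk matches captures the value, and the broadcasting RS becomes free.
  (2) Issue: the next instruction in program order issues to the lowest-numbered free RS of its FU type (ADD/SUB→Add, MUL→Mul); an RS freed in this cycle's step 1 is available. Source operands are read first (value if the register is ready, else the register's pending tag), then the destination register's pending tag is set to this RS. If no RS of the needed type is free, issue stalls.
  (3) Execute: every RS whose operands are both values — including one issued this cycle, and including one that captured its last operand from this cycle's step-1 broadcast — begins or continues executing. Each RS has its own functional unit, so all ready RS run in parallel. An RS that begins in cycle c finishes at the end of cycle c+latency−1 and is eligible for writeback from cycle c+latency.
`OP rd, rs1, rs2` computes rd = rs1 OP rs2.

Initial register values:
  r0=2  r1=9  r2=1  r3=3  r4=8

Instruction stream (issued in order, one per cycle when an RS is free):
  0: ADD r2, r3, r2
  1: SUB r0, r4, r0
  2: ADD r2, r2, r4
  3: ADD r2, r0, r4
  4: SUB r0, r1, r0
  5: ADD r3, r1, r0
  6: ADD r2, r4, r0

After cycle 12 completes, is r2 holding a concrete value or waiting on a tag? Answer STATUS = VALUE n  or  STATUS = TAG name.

STATUS = VALUE 11

c1: issue ADD r2<-Add1 | r0:2,r1:9,r2:Add1,r3:3,r4:8
c2: issue SUB r0<-Add2 | r0:Add2,r1:9,r2:Add1,r3:3,r4:8
c3: issue ADD r2<-Add3 | r0:Add2,r1:9,r2:Add3,r3:3,r4:8
c4: CDB Add1=4; issue ADD r2<-Add1 | r0:Add2,r1:9,r2:Add1,r3:3,r4:8
c5: CDB Add2=6; issue SUB r0<-Add2 | r0:Add2,r1:9,r2:Add1,r3:3,r4:8
c6: stall | r0:Add2,r1:9,r2:Add1,r3:3,r4:8
c7: CDB Add3=12; issue ADD r3<-Add3 | r0:Add2,r1:9,r2:Add1,r3:Add3,r4:8
c8: CDB Add1=14; issue ADD r2<-Add1 | r0:Add2,r1:9,r2:Add1,r3:Add3,r4:8
c9: CDB Add2=3 | r0:3,r1:9,r2:Add1,r3:Add3,r4:8
c10: - | r0:3,r1:9,r2:Add1,r3:Add3,r4:8
c11: - | r0:3,r1:9,r2:Add1,r3:Add3,r4:8
c12: CDB Add1=11 | r0:3,r1:9,r2:11,r3:Add3,r4:8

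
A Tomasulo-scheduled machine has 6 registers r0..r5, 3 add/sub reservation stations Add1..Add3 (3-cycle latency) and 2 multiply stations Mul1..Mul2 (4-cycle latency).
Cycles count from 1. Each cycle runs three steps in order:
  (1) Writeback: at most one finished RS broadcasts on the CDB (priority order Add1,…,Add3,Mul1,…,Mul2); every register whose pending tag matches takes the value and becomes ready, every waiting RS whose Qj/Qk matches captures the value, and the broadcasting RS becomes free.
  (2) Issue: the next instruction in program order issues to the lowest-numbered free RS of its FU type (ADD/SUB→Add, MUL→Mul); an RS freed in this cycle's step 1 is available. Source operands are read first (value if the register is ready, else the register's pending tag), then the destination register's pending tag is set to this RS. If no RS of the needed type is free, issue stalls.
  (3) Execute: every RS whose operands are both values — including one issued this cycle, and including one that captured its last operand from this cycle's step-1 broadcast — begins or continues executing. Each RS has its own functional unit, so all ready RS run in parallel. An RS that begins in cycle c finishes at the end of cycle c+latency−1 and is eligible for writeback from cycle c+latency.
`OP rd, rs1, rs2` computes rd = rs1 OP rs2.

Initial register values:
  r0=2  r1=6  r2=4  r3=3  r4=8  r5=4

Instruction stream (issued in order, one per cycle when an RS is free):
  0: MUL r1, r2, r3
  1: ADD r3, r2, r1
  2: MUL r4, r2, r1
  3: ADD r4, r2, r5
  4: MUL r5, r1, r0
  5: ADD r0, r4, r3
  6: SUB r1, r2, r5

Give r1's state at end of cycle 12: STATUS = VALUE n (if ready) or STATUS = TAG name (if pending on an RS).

STATUS = VALUE -20

cycle 1: issue MUL r1<-Mul1 // r0:2,r1:Mul1,r2:4,r3:3,r4:8,r5:4
cycle 2: issue ADD r3<-Add1 // r0:2,r1:Mul1,r2:4,r3:Add1,r4:8,r5:4
cycle 3: issue MUL r4<-Mul2 // r0:2,r1:Mul1,r2:4,r3:Add1,r4:Mul2,r5:4
cycle 4: issue ADD r4<-Add2 // r0:2,r1:Mul1,r2:4,r3:Add1,r4:Add2,r5:4
cycle 5: CDB Mul1=12; issue MUL r5<-Mul1 // r0:2,r1:12,r2:4,r3:Add1,r4:Add2,r5:Mul1
cycle 6: issue ADD r0<-Add3 // r0:Add3,r1:12,r2:4,r3:Add1,r4:Add2,r5:Mul1
cycle 7: CDB Add2=8; issue SUB r1<-Add2 // r0:Add3,r1:Add2,r2:4,r3:Add1,r4:8,r5:Mul1
cycle 8: CDB Add1=16 // r0:Add3,r1:Add2,r2:4,r3:16,r4:8,r5:Mul1
cycle 9: CDB Mul1=24 // r0:Add3,r1:Add2,r2:4,r3:16,r4:8,r5:24
cycle 10: CDB Mul2=48 // r0:Add3,r1:Add2,r2:4,r3:16,r4:8,r5:24
cycle 11: CDB Add3=24 // r0:24,r1:Add2,r2:4,r3:16,r4:8,r5:24
cycle 12: CDB Add2=-20 // r0:24,r1:-20,r2:4,r3:16,r4:8,r5:24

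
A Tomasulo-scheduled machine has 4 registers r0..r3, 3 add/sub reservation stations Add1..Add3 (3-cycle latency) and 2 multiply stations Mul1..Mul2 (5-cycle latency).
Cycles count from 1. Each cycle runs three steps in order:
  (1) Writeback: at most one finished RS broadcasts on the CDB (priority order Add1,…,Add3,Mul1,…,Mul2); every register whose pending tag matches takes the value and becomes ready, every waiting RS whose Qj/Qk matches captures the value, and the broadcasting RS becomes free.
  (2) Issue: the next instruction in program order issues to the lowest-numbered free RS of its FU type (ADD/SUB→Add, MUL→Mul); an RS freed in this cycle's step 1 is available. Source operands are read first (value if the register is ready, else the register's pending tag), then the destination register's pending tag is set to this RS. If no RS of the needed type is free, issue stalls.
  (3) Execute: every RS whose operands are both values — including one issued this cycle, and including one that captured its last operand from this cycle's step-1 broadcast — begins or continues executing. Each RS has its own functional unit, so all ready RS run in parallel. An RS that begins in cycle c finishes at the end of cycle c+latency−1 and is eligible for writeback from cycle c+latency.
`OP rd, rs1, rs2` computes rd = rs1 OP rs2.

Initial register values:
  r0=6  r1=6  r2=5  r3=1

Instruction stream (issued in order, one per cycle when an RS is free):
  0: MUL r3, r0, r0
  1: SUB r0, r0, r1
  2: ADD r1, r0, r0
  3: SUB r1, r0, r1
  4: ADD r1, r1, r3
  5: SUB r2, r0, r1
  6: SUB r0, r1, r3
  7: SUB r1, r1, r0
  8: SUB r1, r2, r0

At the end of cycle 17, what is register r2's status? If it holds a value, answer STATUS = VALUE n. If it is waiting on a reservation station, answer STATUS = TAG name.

STATUS = VALUE -36

  c1: issue MUL r3<-Mul1  regs: r0:6,r1:6,r2:5,r3:Mul1
  c2: issue SUB r0<-Add1  regs: r0:Add1,r1:6,r2:5,r3:Mul1
  c3: issue ADD r1<-Add2  regs: r0:Add1,r1:Add2,r2:5,r3:Mul1
  c4: issue SUB r1<-Add3  regs: r0:Add1,r1:Add3,r2:5,r3:Mul1
  c5: CDB Add1=0; issue ADD r1<-Add1  regs: r0:0,r1:Add1,r2:5,r3:Mul1
  c6: CDB Mul1=36; stall  regs: r0:0,r1:Add1,r2:5,r3:36
  c7: stall  regs: r0:0,r1:Add1,r2:5,r3:36
  c8: CDB Add2=0; issue SUB r2<-Add2  regs: r0:0,r1:Add1,r2:Add2,r3:36
  c9: stall  regs: r0:0,r1:Add1,r2:Add2,r3:36
  c10: stall  regs: r0:0,r1:Add1,r2:Add2,r3:36
  c11: CDB Add3=0; issue SUB r0<-Add3  regs: r0:Add3,r1:Add1,r2:Add2,r3:36
  c12: stall  regs: r0:Add3,r1:Add1,r2:Add2,r3:36
  c13: stall  regs: r0:Add3,r1:Add1,r2:Add2,r3:36
  c14: CDB Add1=36; issue SUB r1<-Add1  regs: r0:Add3,r1:Add1,r2:Add2,r3:36
  c15: stall  regs: r0:Add3,r1:Add1,r2:Add2,r3:36
  c16: stall  regs: r0:Add3,r1:Add1,r2:Add2,r3:36
  c17: CDB Add2=-36; issue SUB r1<-Add2  regs: r0:Add3,r1:Add2,r2:-36,r3:36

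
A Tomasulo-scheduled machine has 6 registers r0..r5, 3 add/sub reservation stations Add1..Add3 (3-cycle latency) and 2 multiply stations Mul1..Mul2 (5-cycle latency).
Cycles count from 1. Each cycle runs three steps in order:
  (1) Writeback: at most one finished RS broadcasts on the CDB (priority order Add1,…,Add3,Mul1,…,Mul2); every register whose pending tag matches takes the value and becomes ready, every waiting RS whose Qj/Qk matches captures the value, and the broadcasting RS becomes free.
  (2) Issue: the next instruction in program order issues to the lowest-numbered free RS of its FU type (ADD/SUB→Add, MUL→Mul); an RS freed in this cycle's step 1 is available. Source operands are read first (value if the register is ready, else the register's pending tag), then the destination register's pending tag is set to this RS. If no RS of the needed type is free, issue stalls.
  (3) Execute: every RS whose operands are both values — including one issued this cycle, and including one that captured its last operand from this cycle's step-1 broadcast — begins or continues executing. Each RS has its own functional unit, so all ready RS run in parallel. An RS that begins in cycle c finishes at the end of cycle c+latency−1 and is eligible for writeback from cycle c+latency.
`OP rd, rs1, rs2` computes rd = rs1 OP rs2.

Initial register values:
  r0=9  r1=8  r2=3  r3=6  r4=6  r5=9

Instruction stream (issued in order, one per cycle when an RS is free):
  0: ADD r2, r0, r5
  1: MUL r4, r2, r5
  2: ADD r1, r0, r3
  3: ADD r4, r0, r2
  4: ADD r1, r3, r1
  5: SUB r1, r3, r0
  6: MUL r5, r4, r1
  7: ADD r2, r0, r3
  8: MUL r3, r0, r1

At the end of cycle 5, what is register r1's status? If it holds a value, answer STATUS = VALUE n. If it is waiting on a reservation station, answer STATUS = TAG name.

cycle 1: issue ADD r2<-Add1 // r0:9,r1:8,r2:Add1,r3:6,r4:6,r5:9
cycle 2: issue MUL r4<-Mul1 // r0:9,r1:8,r2:Add1,r3:6,r4:Mul1,r5:9
cycle 3: issue ADD r1<-Add2 // r0:9,r1:Add2,r2:Add1,r3:6,r4:Mul1,r5:9
cycle 4: CDB Add1=18; issue ADD r4<-Add1 // r0:9,r1:Add2,r2:18,r3:6,r4:Add1,r5:9
cycle 5: issue ADD r1<-Add3 // r0:9,r1:Add3,r2:18,r3:6,r4:Add1,r5:9

STATUS = TAG Add3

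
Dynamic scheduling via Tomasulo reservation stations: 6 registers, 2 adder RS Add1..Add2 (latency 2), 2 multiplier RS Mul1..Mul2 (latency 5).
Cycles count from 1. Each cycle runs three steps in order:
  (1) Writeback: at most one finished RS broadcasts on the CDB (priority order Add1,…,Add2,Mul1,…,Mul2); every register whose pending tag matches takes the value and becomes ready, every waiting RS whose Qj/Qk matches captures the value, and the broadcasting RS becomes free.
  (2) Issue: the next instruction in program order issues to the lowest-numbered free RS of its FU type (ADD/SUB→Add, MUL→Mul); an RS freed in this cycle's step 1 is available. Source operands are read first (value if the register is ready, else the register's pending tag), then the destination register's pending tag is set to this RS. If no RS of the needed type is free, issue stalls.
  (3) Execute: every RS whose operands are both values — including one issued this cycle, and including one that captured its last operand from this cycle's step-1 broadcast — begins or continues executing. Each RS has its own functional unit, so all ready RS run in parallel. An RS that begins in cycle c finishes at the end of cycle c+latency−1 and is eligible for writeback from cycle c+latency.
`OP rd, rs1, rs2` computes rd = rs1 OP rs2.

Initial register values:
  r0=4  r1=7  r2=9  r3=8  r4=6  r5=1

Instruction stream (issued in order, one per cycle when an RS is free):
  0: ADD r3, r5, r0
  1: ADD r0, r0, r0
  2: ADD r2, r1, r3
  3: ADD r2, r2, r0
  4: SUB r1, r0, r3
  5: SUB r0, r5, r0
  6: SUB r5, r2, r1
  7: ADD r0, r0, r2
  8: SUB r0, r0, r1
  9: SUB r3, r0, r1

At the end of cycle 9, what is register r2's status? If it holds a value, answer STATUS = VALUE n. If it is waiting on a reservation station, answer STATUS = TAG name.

STATUS = VALUE 20

  c1: issue ADD r3<-Add1  regs: r0:4,r1:7,r2:9,r3:Add1,r4:6,r5:1
  c2: issue ADD r0<-Add2  regs: r0:Add2,r1:7,r2:9,r3:Add1,r4:6,r5:1
  c3: CDB Add1=5; issue ADD r2<-Add1  regs: r0:Add2,r1:7,r2:Add1,r3:5,r4:6,r5:1
  c4: CDB Add2=8; issue ADD r2<-Add2  regs: r0:8,r1:7,r2:Add2,r3:5,r4:6,r5:1
  c5: CDB Add1=12; issue SUB r1<-Add1  regs: r0:8,r1:Add1,r2:Add2,r3:5,r4:6,r5:1
  c6: stall  regs: r0:8,r1:Add1,r2:Add2,r3:5,r4:6,r5:1
  c7: CDB Add1=3; issue SUB r0<-Add1  regs: r0:Add1,r1:3,r2:Add2,r3:5,r4:6,r5:1
  c8: CDB Add2=20; issue SUB r5<-Add2  regs: r0:Add1,r1:3,r2:20,r3:5,r4:6,r5:Add2
  c9: CDB Add1=-7; issue ADD r0<-Add1  regs: r0:Add1,r1:3,r2:20,r3:5,r4:6,r5:Add2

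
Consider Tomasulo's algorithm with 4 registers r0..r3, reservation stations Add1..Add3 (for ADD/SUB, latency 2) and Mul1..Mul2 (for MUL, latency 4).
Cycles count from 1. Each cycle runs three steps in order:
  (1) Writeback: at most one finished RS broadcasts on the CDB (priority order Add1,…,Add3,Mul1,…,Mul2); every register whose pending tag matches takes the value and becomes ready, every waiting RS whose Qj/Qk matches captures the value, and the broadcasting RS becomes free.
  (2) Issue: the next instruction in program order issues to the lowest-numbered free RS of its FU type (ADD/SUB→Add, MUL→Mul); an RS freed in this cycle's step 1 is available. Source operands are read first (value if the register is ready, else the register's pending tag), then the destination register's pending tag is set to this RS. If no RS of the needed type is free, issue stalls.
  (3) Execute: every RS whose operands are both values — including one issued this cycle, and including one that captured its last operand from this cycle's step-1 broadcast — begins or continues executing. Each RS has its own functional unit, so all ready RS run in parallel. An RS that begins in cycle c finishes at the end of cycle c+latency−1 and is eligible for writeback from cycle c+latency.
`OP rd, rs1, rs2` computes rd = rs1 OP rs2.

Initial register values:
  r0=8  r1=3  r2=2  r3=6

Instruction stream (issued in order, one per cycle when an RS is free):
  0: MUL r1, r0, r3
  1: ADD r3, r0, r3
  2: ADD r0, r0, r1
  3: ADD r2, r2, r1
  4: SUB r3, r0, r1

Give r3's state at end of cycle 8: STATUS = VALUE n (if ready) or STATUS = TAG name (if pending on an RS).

STATUS = TAG Add3

c1: issue MUL r1<-Mul1 | r0:8,r1:Mul1,r2:2,r3:6
c2: issue ADD r3<-Add1 | r0:8,r1:Mul1,r2:2,r3:Add1
c3: issue ADD r0<-Add2 | r0:Add2,r1:Mul1,r2:2,r3:Add1
c4: CDB Add1=14; issue ADD r2<-Add1 | r0:Add2,r1:Mul1,r2:Add1,r3:14
c5: CDB Mul1=48; issue SUB r3<-Add3 | r0:Add2,r1:48,r2:Add1,r3:Add3
c6: - | r0:Add2,r1:48,r2:Add1,r3:Add3
c7: CDB Add1=50 | r0:Add2,r1:48,r2:50,r3:Add3
c8: CDB Add2=56 | r0:56,r1:48,r2:50,r3:Add3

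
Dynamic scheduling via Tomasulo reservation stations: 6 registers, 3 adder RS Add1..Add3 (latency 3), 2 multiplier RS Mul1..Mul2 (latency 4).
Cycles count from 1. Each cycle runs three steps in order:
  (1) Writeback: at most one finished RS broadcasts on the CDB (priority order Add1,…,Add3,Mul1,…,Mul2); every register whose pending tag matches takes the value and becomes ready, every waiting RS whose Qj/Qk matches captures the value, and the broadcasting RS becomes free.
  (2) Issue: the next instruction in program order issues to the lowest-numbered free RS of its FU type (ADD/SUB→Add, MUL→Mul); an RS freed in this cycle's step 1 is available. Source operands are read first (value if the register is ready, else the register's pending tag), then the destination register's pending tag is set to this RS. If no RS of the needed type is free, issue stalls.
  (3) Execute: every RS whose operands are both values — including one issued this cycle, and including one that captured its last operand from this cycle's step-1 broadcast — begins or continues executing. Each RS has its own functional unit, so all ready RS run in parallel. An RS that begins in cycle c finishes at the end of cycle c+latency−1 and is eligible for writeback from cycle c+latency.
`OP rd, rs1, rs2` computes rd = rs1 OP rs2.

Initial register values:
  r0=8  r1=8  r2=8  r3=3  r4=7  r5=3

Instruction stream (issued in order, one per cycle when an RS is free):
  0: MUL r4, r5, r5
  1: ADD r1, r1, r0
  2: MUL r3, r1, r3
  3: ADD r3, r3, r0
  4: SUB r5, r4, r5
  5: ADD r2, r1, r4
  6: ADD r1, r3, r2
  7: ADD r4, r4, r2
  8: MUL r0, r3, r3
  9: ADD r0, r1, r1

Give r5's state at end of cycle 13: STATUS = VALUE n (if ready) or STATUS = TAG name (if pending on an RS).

STATUS = VALUE 6

c1: issue MUL r4<-Mul1 | r0:8,r1:8,r2:8,r3:3,r4:Mul1,r5:3
c2: issue ADD r1<-Add1 | r0:8,r1:Add1,r2:8,r3:3,r4:Mul1,r5:3
c3: issue MUL r3<-Mul2 | r0:8,r1:Add1,r2:8,r3:Mul2,r4:Mul1,r5:3
c4: issue ADD r3<-Add2 | r0:8,r1:Add1,r2:8,r3:Add2,r4:Mul1,r5:3
c5: CDB Add1=16; issue SUB r5<-Add1 | r0:8,r1:16,r2:8,r3:Add2,r4:Mul1,r5:Add1
c6: CDB Mul1=9; issue ADD r2<-Add3 | r0:8,r1:16,r2:Add3,r3:Add2,r4:9,r5:Add1
c7: stall | r0:8,r1:16,r2:Add3,r3:Add2,r4:9,r5:Add1
c8: stall | r0:8,r1:16,r2:Add3,r3:Add2,r4:9,r5:Add1
c9: CDB Add1=6; issue ADD r1<-Add1 | r0:8,r1:Add1,r2:Add3,r3:Add2,r4:9,r5:6
c10: CDB Add3=25; issue ADD r4<-Add3 | r0:8,r1:Add1,r2:25,r3:Add2,r4:Add3,r5:6
c11: CDB Mul2=48; issue MUL r0<-Mul1 | r0:Mul1,r1:Add1,r2:25,r3:Add2,r4:Add3,r5:6
c12: stall | r0:Mul1,r1:Add1,r2:25,r3:Add2,r4:Add3,r5:6
c13: CDB Add3=34; issue ADD r0<-Add3 | r0:Add3,r1:Add1,r2:25,r3:Add2,r4:34,r5:6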